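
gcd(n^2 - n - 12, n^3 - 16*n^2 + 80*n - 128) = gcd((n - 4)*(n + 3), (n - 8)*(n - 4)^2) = n - 4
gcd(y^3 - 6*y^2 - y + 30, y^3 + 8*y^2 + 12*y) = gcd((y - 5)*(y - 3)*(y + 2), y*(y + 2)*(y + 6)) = y + 2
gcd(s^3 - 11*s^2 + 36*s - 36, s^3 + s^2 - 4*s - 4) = s - 2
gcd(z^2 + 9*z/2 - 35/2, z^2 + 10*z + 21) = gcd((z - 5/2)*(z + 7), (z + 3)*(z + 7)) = z + 7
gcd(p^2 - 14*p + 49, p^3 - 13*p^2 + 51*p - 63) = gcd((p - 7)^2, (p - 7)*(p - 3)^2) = p - 7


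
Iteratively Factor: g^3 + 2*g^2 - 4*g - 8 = (g - 2)*(g^2 + 4*g + 4) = (g - 2)*(g + 2)*(g + 2)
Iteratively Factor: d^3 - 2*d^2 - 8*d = (d + 2)*(d^2 - 4*d) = (d - 4)*(d + 2)*(d)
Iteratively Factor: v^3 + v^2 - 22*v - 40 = (v + 2)*(v^2 - v - 20) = (v + 2)*(v + 4)*(v - 5)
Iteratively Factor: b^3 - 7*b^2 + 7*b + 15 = (b + 1)*(b^2 - 8*b + 15) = (b - 3)*(b + 1)*(b - 5)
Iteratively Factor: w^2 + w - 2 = (w - 1)*(w + 2)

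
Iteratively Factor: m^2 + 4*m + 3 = (m + 1)*(m + 3)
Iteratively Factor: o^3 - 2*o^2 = (o)*(o^2 - 2*o) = o*(o - 2)*(o)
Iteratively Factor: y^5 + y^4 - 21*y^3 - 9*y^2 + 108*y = (y + 4)*(y^4 - 3*y^3 - 9*y^2 + 27*y) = y*(y + 4)*(y^3 - 3*y^2 - 9*y + 27) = y*(y - 3)*(y + 4)*(y^2 - 9) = y*(y - 3)*(y + 3)*(y + 4)*(y - 3)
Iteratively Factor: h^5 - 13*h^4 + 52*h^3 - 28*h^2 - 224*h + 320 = (h - 2)*(h^4 - 11*h^3 + 30*h^2 + 32*h - 160) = (h - 5)*(h - 2)*(h^3 - 6*h^2 + 32) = (h - 5)*(h - 2)*(h + 2)*(h^2 - 8*h + 16) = (h - 5)*(h - 4)*(h - 2)*(h + 2)*(h - 4)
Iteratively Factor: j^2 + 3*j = (j)*(j + 3)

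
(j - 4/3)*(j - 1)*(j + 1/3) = j^3 - 2*j^2 + 5*j/9 + 4/9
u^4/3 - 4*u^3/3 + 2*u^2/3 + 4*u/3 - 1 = (u/3 + 1/3)*(u - 3)*(u - 1)^2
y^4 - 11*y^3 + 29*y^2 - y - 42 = (y - 7)*(y - 3)*(y - 2)*(y + 1)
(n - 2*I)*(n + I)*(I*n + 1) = I*n^3 + 2*n^2 + I*n + 2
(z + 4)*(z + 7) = z^2 + 11*z + 28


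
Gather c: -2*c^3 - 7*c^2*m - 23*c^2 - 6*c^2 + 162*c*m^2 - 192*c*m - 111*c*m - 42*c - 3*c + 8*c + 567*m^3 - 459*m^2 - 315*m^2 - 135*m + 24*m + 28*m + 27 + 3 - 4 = -2*c^3 + c^2*(-7*m - 29) + c*(162*m^2 - 303*m - 37) + 567*m^3 - 774*m^2 - 83*m + 26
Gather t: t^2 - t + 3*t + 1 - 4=t^2 + 2*t - 3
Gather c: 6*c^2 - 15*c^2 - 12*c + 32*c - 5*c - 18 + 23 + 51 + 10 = -9*c^2 + 15*c + 66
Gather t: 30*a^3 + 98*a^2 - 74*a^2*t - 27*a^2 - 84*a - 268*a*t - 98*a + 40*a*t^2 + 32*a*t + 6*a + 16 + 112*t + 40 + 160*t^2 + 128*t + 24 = 30*a^3 + 71*a^2 - 176*a + t^2*(40*a + 160) + t*(-74*a^2 - 236*a + 240) + 80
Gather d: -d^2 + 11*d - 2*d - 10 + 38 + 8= -d^2 + 9*d + 36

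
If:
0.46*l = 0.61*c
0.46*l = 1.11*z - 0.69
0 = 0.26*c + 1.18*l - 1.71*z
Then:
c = 1.20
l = 1.59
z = 1.28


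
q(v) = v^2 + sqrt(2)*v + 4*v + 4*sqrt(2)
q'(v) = 2*v + sqrt(2) + 4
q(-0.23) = 4.46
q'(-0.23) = 4.95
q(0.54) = 8.87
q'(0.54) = 6.49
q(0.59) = 9.20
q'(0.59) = 6.59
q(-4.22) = 0.62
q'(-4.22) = -3.03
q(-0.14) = 4.92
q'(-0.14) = 5.13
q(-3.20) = -1.43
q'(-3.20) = -0.99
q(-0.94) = 1.45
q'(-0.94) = 3.53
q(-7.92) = 25.50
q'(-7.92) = -10.43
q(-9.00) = 37.93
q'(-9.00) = -12.59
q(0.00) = 5.66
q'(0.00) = 5.41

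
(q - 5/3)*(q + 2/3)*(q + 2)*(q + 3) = q^4 + 4*q^3 - q^2/9 - 104*q/9 - 20/3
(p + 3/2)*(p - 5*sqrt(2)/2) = p^2 - 5*sqrt(2)*p/2 + 3*p/2 - 15*sqrt(2)/4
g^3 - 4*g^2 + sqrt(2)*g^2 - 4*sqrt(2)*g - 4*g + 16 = (g - 4)*(g - sqrt(2))*(g + 2*sqrt(2))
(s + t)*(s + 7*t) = s^2 + 8*s*t + 7*t^2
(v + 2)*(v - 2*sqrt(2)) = v^2 - 2*sqrt(2)*v + 2*v - 4*sqrt(2)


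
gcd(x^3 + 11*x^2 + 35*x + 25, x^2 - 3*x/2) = 1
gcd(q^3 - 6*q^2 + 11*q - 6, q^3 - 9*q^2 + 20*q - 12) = q^2 - 3*q + 2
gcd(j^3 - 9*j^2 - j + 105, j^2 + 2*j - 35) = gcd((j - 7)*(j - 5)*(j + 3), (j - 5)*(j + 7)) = j - 5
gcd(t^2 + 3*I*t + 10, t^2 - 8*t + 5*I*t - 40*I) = t + 5*I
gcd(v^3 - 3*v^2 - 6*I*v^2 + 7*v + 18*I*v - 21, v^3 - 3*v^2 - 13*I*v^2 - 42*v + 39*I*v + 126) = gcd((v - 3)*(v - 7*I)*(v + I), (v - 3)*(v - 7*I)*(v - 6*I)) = v^2 + v*(-3 - 7*I) + 21*I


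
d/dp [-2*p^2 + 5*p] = 5 - 4*p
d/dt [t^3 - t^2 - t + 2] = 3*t^2 - 2*t - 1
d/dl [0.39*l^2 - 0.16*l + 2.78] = 0.78*l - 0.16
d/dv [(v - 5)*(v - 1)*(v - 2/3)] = 3*v^2 - 40*v/3 + 9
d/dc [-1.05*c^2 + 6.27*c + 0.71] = 6.27 - 2.1*c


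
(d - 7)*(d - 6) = d^2 - 13*d + 42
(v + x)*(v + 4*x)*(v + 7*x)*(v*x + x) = v^4*x + 12*v^3*x^2 + v^3*x + 39*v^2*x^3 + 12*v^2*x^2 + 28*v*x^4 + 39*v*x^3 + 28*x^4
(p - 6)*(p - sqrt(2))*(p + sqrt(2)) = p^3 - 6*p^2 - 2*p + 12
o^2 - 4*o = o*(o - 4)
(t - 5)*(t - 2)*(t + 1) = t^3 - 6*t^2 + 3*t + 10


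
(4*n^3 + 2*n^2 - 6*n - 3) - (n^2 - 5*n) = 4*n^3 + n^2 - n - 3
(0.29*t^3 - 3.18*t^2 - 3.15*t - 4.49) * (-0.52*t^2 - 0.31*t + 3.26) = -0.1508*t^5 + 1.5637*t^4 + 3.5692*t^3 - 7.0555*t^2 - 8.8771*t - 14.6374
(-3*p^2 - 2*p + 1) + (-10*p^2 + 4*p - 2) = -13*p^2 + 2*p - 1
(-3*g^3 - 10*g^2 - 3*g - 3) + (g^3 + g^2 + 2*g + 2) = -2*g^3 - 9*g^2 - g - 1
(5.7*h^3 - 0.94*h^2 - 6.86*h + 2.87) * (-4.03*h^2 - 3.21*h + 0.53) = -22.971*h^5 - 14.5088*h^4 + 33.6842*h^3 + 9.9563*h^2 - 12.8485*h + 1.5211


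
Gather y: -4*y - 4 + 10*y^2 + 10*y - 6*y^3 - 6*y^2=-6*y^3 + 4*y^2 + 6*y - 4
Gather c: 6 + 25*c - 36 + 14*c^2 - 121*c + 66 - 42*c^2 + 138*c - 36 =-28*c^2 + 42*c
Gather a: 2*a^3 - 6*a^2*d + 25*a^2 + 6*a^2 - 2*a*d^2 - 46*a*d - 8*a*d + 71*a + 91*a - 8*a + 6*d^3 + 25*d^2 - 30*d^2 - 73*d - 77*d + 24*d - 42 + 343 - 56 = 2*a^3 + a^2*(31 - 6*d) + a*(-2*d^2 - 54*d + 154) + 6*d^3 - 5*d^2 - 126*d + 245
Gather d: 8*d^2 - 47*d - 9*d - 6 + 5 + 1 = 8*d^2 - 56*d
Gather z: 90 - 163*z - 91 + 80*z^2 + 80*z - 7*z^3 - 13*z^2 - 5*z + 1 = -7*z^3 + 67*z^2 - 88*z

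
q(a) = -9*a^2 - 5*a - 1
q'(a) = -18*a - 5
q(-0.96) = -4.49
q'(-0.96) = 12.28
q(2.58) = -73.81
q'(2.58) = -51.44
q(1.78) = -38.42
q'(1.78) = -37.04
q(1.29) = -22.43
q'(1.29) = -28.22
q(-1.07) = -5.95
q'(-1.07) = 14.26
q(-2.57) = -47.59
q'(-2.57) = 41.26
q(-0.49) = -0.71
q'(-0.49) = 3.82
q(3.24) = -111.68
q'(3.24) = -63.32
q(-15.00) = -1951.00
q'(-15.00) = 265.00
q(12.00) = -1357.00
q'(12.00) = -221.00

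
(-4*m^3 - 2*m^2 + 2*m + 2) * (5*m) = -20*m^4 - 10*m^3 + 10*m^2 + 10*m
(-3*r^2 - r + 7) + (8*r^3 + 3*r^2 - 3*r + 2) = 8*r^3 - 4*r + 9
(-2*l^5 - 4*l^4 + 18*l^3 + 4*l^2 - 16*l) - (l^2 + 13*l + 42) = -2*l^5 - 4*l^4 + 18*l^3 + 3*l^2 - 29*l - 42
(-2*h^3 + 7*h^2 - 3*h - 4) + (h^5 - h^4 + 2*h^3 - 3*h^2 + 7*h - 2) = h^5 - h^4 + 4*h^2 + 4*h - 6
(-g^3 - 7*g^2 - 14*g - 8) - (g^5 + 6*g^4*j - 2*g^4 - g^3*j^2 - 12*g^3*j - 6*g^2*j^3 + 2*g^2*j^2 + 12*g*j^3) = -g^5 - 6*g^4*j + 2*g^4 + g^3*j^2 + 12*g^3*j - g^3 + 6*g^2*j^3 - 2*g^2*j^2 - 7*g^2 - 12*g*j^3 - 14*g - 8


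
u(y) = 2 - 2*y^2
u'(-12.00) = 48.00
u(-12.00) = -286.00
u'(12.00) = -48.00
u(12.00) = -286.00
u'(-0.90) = 3.60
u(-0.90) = 0.38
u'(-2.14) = 8.56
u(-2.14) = -7.16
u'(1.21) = -4.84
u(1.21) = -0.93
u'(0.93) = -3.72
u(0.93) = 0.27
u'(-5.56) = 22.24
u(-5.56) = -59.83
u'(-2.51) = 10.04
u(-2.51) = -10.60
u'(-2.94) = 11.76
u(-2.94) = -15.29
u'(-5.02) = 20.08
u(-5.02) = -48.40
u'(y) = -4*y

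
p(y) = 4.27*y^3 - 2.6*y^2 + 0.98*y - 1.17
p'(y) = 12.81*y^2 - 5.2*y + 0.98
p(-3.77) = -270.62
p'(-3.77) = 202.65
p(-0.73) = -4.93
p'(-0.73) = 11.60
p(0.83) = 0.29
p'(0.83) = 5.49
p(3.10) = 104.09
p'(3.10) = 107.96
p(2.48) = 50.40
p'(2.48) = 66.87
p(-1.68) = -30.40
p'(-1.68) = 45.87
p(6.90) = 1284.54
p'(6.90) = 574.98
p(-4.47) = -438.87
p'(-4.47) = 280.18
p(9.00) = 2909.88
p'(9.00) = 991.79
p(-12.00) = -7765.89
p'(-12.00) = 1908.02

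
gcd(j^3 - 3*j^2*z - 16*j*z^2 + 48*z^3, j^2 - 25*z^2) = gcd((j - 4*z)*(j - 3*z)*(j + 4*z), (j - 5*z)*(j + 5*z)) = 1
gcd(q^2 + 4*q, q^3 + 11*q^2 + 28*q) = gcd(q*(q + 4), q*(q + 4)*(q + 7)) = q^2 + 4*q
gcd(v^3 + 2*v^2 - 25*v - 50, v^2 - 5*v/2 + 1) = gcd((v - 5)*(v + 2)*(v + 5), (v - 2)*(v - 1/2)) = 1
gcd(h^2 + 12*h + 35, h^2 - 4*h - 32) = 1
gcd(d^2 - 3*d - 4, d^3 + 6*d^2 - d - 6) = d + 1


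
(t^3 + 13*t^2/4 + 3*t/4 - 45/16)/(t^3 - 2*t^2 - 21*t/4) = (8*t^2 + 14*t - 15)/(4*t*(2*t - 7))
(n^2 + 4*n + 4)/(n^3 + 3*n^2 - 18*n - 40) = (n + 2)/(n^2 + n - 20)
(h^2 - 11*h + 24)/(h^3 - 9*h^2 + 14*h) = (h^2 - 11*h + 24)/(h*(h^2 - 9*h + 14))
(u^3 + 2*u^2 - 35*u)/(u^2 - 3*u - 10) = u*(u + 7)/(u + 2)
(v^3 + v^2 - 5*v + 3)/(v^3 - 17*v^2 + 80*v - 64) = (v^2 + 2*v - 3)/(v^2 - 16*v + 64)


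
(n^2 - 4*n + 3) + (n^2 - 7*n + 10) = 2*n^2 - 11*n + 13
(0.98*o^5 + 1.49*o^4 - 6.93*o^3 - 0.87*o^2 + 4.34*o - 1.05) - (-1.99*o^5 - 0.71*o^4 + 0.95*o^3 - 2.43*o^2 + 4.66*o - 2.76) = 2.97*o^5 + 2.2*o^4 - 7.88*o^3 + 1.56*o^2 - 0.32*o + 1.71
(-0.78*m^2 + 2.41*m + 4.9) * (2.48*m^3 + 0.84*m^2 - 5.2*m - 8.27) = -1.9344*m^5 + 5.3216*m^4 + 18.2324*m^3 - 1.9654*m^2 - 45.4107*m - 40.523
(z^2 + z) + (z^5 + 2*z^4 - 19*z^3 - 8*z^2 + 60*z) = z^5 + 2*z^4 - 19*z^3 - 7*z^2 + 61*z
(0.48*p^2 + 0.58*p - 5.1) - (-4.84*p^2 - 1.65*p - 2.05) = 5.32*p^2 + 2.23*p - 3.05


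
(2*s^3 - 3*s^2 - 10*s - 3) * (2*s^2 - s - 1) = 4*s^5 - 8*s^4 - 19*s^3 + 7*s^2 + 13*s + 3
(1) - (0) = 1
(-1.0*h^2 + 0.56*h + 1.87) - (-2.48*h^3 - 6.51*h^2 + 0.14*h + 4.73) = 2.48*h^3 + 5.51*h^2 + 0.42*h - 2.86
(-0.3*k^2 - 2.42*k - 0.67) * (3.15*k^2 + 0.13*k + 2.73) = -0.945*k^4 - 7.662*k^3 - 3.2441*k^2 - 6.6937*k - 1.8291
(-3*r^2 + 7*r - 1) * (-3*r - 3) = 9*r^3 - 12*r^2 - 18*r + 3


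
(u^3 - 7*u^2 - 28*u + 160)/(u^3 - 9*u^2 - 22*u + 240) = (u - 4)/(u - 6)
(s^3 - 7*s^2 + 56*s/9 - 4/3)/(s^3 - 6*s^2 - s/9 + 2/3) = (3*s - 2)/(3*s + 1)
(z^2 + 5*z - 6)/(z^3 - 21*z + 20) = (z + 6)/(z^2 + z - 20)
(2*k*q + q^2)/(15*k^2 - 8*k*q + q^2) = q*(2*k + q)/(15*k^2 - 8*k*q + q^2)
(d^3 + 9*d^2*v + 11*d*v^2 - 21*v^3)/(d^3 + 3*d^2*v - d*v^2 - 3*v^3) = (d + 7*v)/(d + v)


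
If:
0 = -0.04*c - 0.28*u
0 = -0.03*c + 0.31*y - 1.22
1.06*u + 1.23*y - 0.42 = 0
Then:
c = 136.46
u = -19.49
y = 17.14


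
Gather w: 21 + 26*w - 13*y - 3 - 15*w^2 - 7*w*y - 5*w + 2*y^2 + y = -15*w^2 + w*(21 - 7*y) + 2*y^2 - 12*y + 18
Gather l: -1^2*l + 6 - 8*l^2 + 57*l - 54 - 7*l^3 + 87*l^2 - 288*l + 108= -7*l^3 + 79*l^2 - 232*l + 60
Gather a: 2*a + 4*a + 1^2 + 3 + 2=6*a + 6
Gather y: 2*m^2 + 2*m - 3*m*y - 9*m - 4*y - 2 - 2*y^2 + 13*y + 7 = 2*m^2 - 7*m - 2*y^2 + y*(9 - 3*m) + 5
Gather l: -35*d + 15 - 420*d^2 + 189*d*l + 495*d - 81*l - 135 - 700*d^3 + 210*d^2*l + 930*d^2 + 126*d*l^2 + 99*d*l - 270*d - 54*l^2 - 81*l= -700*d^3 + 510*d^2 + 190*d + l^2*(126*d - 54) + l*(210*d^2 + 288*d - 162) - 120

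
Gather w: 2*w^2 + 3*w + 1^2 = 2*w^2 + 3*w + 1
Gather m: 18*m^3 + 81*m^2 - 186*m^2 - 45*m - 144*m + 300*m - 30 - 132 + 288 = 18*m^3 - 105*m^2 + 111*m + 126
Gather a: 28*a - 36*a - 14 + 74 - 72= -8*a - 12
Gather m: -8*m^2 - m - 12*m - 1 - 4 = -8*m^2 - 13*m - 5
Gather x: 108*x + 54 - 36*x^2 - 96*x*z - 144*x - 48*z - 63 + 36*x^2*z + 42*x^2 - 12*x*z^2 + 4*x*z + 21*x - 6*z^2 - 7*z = x^2*(36*z + 6) + x*(-12*z^2 - 92*z - 15) - 6*z^2 - 55*z - 9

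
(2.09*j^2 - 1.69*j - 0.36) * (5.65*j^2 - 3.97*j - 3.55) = 11.8085*j^4 - 17.8458*j^3 - 2.7442*j^2 + 7.4287*j + 1.278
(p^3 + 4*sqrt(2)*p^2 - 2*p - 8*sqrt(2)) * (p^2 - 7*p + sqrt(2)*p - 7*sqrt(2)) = p^5 - 7*p^4 + 5*sqrt(2)*p^4 - 35*sqrt(2)*p^3 + 6*p^3 - 42*p^2 - 10*sqrt(2)*p^2 - 16*p + 70*sqrt(2)*p + 112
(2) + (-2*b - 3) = -2*b - 1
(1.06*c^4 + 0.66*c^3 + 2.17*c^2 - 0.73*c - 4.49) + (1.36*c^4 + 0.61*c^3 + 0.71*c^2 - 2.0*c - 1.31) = 2.42*c^4 + 1.27*c^3 + 2.88*c^2 - 2.73*c - 5.8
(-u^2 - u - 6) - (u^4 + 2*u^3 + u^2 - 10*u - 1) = -u^4 - 2*u^3 - 2*u^2 + 9*u - 5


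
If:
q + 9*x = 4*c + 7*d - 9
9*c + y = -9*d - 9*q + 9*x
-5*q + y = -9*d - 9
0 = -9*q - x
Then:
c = -133*y/675 - 51/25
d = -68*y/675 - 21/25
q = 7*y/375 + 36/125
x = -21*y/125 - 324/125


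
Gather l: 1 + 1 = 2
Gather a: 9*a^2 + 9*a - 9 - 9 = 9*a^2 + 9*a - 18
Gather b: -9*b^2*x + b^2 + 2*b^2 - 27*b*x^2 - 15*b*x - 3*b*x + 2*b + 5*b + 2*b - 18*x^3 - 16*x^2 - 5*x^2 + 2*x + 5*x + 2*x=b^2*(3 - 9*x) + b*(-27*x^2 - 18*x + 9) - 18*x^3 - 21*x^2 + 9*x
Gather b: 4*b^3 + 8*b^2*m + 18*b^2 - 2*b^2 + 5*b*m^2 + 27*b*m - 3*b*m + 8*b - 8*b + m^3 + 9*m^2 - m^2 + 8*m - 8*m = 4*b^3 + b^2*(8*m + 16) + b*(5*m^2 + 24*m) + m^3 + 8*m^2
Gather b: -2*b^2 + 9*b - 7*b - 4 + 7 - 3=-2*b^2 + 2*b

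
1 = 1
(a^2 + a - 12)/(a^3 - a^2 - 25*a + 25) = (a^2 + a - 12)/(a^3 - a^2 - 25*a + 25)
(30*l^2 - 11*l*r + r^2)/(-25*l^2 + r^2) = (-6*l + r)/(5*l + r)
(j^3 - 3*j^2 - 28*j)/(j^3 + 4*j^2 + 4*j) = (j^2 - 3*j - 28)/(j^2 + 4*j + 4)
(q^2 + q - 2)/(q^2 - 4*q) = (q^2 + q - 2)/(q*(q - 4))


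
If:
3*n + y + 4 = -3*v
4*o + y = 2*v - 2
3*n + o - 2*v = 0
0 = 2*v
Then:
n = -2/15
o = 2/5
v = 0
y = -18/5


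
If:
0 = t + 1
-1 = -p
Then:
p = 1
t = -1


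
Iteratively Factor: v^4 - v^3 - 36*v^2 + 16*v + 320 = (v - 5)*(v^3 + 4*v^2 - 16*v - 64) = (v - 5)*(v + 4)*(v^2 - 16) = (v - 5)*(v - 4)*(v + 4)*(v + 4)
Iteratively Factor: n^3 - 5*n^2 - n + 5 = (n - 5)*(n^2 - 1) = (n - 5)*(n + 1)*(n - 1)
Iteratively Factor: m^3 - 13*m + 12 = (m - 3)*(m^2 + 3*m - 4) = (m - 3)*(m - 1)*(m + 4)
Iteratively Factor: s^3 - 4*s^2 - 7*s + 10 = (s + 2)*(s^2 - 6*s + 5) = (s - 5)*(s + 2)*(s - 1)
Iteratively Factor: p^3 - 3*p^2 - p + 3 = (p + 1)*(p^2 - 4*p + 3) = (p - 3)*(p + 1)*(p - 1)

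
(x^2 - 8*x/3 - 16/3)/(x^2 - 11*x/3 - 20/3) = (x - 4)/(x - 5)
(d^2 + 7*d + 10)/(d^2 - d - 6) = (d + 5)/(d - 3)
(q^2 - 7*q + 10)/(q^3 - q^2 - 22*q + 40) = (q - 5)/(q^2 + q - 20)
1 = 1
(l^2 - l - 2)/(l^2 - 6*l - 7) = (l - 2)/(l - 7)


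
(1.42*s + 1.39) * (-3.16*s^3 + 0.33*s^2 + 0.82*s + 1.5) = -4.4872*s^4 - 3.9238*s^3 + 1.6231*s^2 + 3.2698*s + 2.085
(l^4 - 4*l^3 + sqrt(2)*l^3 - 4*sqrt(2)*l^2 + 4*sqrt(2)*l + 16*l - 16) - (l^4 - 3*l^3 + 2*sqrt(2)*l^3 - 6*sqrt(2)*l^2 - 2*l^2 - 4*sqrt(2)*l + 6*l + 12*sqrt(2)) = -sqrt(2)*l^3 - l^3 + 2*l^2 + 2*sqrt(2)*l^2 + 10*l + 8*sqrt(2)*l - 12*sqrt(2) - 16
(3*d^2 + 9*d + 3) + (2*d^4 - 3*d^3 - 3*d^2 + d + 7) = 2*d^4 - 3*d^3 + 10*d + 10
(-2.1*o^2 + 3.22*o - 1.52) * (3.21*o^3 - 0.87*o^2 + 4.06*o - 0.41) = -6.741*o^5 + 12.1632*o^4 - 16.2066*o^3 + 15.2566*o^2 - 7.4914*o + 0.6232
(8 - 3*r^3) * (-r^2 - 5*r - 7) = 3*r^5 + 15*r^4 + 21*r^3 - 8*r^2 - 40*r - 56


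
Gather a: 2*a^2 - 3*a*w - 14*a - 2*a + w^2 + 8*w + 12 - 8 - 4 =2*a^2 + a*(-3*w - 16) + w^2 + 8*w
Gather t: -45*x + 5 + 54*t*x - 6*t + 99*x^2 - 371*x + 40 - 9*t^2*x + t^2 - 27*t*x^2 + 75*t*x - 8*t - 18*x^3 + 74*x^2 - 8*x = t^2*(1 - 9*x) + t*(-27*x^2 + 129*x - 14) - 18*x^3 + 173*x^2 - 424*x + 45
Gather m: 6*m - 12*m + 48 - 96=-6*m - 48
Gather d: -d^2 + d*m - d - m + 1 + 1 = -d^2 + d*(m - 1) - m + 2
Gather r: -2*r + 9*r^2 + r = 9*r^2 - r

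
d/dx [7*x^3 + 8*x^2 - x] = 21*x^2 + 16*x - 1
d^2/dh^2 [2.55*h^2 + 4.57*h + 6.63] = 5.10000000000000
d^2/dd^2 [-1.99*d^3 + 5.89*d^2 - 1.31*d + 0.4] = 11.78 - 11.94*d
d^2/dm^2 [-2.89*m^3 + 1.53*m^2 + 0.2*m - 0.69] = 3.06 - 17.34*m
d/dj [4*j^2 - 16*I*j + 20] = 8*j - 16*I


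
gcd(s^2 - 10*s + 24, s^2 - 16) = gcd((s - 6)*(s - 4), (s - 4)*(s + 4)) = s - 4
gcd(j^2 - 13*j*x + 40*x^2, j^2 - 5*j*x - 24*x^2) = -j + 8*x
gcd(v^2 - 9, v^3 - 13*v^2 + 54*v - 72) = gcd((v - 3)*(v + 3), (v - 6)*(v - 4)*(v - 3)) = v - 3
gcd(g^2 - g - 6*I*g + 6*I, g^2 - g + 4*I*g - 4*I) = g - 1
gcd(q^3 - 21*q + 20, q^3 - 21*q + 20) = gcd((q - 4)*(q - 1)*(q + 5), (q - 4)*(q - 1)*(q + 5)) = q^3 - 21*q + 20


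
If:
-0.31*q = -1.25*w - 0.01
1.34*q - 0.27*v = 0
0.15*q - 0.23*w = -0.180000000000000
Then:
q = -1.96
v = -9.71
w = -0.49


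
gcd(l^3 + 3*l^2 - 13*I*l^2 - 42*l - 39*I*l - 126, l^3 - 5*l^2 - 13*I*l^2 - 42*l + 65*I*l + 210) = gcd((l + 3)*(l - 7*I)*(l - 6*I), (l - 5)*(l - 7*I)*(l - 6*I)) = l^2 - 13*I*l - 42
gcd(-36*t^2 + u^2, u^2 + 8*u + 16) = 1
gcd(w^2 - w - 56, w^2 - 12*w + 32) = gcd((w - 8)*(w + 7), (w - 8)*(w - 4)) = w - 8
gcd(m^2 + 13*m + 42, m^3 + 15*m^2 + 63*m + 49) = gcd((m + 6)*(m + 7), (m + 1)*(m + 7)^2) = m + 7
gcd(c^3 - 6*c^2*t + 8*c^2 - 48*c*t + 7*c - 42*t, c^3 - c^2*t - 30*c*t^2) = -c + 6*t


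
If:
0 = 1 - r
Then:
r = 1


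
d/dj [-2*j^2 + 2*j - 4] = 2 - 4*j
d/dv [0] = 0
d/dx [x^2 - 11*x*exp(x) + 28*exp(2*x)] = -11*x*exp(x) + 2*x + 56*exp(2*x) - 11*exp(x)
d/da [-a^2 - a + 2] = -2*a - 1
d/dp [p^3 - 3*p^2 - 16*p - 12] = 3*p^2 - 6*p - 16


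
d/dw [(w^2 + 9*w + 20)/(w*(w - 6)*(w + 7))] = (-w^4 - 18*w^3 - 111*w^2 - 40*w + 840)/(w^2*(w^4 + 2*w^3 - 83*w^2 - 84*w + 1764))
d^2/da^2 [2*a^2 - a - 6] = 4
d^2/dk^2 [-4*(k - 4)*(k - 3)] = -8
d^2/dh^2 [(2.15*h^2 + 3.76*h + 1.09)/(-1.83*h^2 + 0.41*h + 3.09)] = (-28.410018*h^3 - 94.847436*h^2 - 122.66307*h - 44.223446)/(6.128487*h^6 - 4.119147*h^5 - 30.121434*h^4 + 13.841641*h^3 + 50.860782*h^2 - 11.744163*h - 29.503629)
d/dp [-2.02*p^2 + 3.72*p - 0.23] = 3.72 - 4.04*p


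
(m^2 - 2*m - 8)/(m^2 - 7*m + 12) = (m + 2)/(m - 3)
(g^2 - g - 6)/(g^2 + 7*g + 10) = (g - 3)/(g + 5)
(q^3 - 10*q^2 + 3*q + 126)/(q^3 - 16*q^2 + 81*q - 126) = (q + 3)/(q - 3)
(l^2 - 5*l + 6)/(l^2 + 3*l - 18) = (l - 2)/(l + 6)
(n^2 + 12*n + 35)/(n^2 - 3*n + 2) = (n^2 + 12*n + 35)/(n^2 - 3*n + 2)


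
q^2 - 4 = (q - 2)*(q + 2)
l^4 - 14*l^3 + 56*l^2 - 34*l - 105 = (l - 7)*(l - 5)*(l - 3)*(l + 1)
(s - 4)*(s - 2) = s^2 - 6*s + 8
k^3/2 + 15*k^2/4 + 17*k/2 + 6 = (k/2 + 1)*(k + 3/2)*(k + 4)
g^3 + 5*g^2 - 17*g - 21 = (g - 3)*(g + 1)*(g + 7)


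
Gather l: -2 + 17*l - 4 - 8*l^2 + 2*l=-8*l^2 + 19*l - 6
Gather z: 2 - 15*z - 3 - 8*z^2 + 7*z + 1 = -8*z^2 - 8*z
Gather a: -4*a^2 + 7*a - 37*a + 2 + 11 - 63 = -4*a^2 - 30*a - 50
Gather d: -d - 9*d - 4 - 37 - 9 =-10*d - 50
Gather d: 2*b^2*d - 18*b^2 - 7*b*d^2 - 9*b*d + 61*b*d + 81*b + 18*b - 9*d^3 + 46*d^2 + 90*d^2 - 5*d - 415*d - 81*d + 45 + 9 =-18*b^2 + 99*b - 9*d^3 + d^2*(136 - 7*b) + d*(2*b^2 + 52*b - 501) + 54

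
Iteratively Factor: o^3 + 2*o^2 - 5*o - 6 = (o + 1)*(o^2 + o - 6) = (o + 1)*(o + 3)*(o - 2)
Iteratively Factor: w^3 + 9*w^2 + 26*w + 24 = (w + 4)*(w^2 + 5*w + 6) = (w + 3)*(w + 4)*(w + 2)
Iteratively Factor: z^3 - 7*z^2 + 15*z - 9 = (z - 3)*(z^2 - 4*z + 3) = (z - 3)^2*(z - 1)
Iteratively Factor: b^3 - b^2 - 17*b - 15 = (b + 1)*(b^2 - 2*b - 15) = (b + 1)*(b + 3)*(b - 5)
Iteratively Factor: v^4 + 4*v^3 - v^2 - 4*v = (v)*(v^3 + 4*v^2 - v - 4) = v*(v - 1)*(v^2 + 5*v + 4) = v*(v - 1)*(v + 4)*(v + 1)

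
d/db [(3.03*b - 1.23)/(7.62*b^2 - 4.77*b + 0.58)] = (-23.0886*b^2 + 18.7452*b - 4.1097)/(58.0644*b^4 - 72.6948*b^3 + 31.5921*b^2 - 5.5332*b + 0.3364)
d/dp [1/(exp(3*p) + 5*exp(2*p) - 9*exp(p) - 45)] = (-3*exp(2*p) - 10*exp(p) + 9)*exp(p)/(exp(3*p) + 5*exp(2*p) - 9*exp(p) - 45)^2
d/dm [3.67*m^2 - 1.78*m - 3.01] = 7.34*m - 1.78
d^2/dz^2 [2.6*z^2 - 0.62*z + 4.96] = 5.20000000000000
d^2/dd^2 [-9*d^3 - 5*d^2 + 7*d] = -54*d - 10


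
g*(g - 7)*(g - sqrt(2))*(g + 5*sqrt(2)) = g^4 - 7*g^3 + 4*sqrt(2)*g^3 - 28*sqrt(2)*g^2 - 10*g^2 + 70*g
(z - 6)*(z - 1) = z^2 - 7*z + 6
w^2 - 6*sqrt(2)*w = w*(w - 6*sqrt(2))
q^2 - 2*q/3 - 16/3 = (q - 8/3)*(q + 2)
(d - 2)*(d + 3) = d^2 + d - 6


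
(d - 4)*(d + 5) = d^2 + d - 20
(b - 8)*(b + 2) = b^2 - 6*b - 16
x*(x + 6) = x^2 + 6*x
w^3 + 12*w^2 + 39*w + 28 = (w + 1)*(w + 4)*(w + 7)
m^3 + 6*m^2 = m^2*(m + 6)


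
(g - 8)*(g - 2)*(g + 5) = g^3 - 5*g^2 - 34*g + 80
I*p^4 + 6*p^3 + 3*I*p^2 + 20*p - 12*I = (p - 6*I)*(p - I)*(p + 2*I)*(I*p + 1)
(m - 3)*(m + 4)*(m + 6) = m^3 + 7*m^2 - 6*m - 72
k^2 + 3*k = k*(k + 3)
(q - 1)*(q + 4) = q^2 + 3*q - 4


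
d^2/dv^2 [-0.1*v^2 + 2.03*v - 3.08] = -0.200000000000000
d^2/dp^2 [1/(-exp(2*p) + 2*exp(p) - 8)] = 2*(-4*(1 - exp(p))^2*exp(p) + (2*exp(p) - 1)*(exp(2*p) - 2*exp(p) + 8))*exp(p)/(exp(2*p) - 2*exp(p) + 8)^3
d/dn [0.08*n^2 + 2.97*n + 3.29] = 0.16*n + 2.97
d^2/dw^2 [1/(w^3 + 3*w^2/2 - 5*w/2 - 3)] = 4*(-3*(2*w + 1)*(2*w^3 + 3*w^2 - 5*w - 6) + (6*w^2 + 6*w - 5)^2)/(2*w^3 + 3*w^2 - 5*w - 6)^3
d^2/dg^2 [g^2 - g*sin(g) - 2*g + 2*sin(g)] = g*sin(g) - 2*sqrt(2)*sin(g + pi/4) + 2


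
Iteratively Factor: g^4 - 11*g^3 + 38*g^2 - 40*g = (g - 5)*(g^3 - 6*g^2 + 8*g) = (g - 5)*(g - 4)*(g^2 - 2*g) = (g - 5)*(g - 4)*(g - 2)*(g)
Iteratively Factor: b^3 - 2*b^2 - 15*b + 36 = (b + 4)*(b^2 - 6*b + 9) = (b - 3)*(b + 4)*(b - 3)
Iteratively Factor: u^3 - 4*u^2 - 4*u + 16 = (u + 2)*(u^2 - 6*u + 8) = (u - 2)*(u + 2)*(u - 4)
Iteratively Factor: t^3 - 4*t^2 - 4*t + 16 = (t - 2)*(t^2 - 2*t - 8) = (t - 4)*(t - 2)*(t + 2)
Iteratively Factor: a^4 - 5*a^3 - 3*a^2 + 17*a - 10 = (a - 5)*(a^3 - 3*a + 2) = (a - 5)*(a - 1)*(a^2 + a - 2) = (a - 5)*(a - 1)*(a + 2)*(a - 1)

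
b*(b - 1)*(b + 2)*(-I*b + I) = -I*b^4 + 3*I*b^2 - 2*I*b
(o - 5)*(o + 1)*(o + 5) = o^3 + o^2 - 25*o - 25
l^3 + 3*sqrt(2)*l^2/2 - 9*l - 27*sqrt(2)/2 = (l - 3)*(l + 3)*(l + 3*sqrt(2)/2)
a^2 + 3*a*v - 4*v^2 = (a - v)*(a + 4*v)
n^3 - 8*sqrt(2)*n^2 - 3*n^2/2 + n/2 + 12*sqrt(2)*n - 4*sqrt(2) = (n - 1)*(n - 1/2)*(n - 8*sqrt(2))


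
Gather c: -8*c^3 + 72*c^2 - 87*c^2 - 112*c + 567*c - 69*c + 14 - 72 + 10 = -8*c^3 - 15*c^2 + 386*c - 48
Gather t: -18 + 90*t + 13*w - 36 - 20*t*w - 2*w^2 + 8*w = t*(90 - 20*w) - 2*w^2 + 21*w - 54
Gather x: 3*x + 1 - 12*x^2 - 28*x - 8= -12*x^2 - 25*x - 7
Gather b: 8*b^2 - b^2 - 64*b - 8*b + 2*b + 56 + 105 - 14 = 7*b^2 - 70*b + 147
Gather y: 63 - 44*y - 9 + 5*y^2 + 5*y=5*y^2 - 39*y + 54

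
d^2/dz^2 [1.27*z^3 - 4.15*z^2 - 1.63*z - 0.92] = 7.62*z - 8.3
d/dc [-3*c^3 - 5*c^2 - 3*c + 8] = -9*c^2 - 10*c - 3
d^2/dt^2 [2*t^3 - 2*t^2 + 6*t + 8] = 12*t - 4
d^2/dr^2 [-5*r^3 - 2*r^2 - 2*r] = -30*r - 4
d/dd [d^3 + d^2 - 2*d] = 3*d^2 + 2*d - 2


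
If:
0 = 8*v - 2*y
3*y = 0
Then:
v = 0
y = 0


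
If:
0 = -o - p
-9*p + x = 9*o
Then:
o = -p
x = 0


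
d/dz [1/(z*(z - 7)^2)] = (7 - 3*z)/(z^2*(z - 7)^3)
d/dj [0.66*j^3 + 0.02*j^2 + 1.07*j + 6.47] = 1.98*j^2 + 0.04*j + 1.07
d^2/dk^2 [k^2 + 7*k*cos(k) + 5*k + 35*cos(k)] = -7*k*cos(k) - 14*sin(k) - 35*cos(k) + 2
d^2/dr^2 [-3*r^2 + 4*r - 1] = -6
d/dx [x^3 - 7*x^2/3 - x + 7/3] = 3*x^2 - 14*x/3 - 1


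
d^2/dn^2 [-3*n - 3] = 0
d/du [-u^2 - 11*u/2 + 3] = -2*u - 11/2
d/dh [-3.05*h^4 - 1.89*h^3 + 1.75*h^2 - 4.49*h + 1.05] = -12.2*h^3 - 5.67*h^2 + 3.5*h - 4.49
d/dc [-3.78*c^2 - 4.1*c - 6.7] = -7.56*c - 4.1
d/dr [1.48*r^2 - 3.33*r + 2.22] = 2.96*r - 3.33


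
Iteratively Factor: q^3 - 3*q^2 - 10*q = (q)*(q^2 - 3*q - 10) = q*(q - 5)*(q + 2)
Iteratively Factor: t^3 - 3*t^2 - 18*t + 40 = (t - 5)*(t^2 + 2*t - 8) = (t - 5)*(t - 2)*(t + 4)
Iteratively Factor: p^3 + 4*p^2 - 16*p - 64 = (p + 4)*(p^2 - 16) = (p + 4)^2*(p - 4)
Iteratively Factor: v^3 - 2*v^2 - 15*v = (v - 5)*(v^2 + 3*v) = (v - 5)*(v + 3)*(v)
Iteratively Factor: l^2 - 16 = (l + 4)*(l - 4)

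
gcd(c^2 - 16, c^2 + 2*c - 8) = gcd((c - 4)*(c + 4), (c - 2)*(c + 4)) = c + 4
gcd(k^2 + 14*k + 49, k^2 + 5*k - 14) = k + 7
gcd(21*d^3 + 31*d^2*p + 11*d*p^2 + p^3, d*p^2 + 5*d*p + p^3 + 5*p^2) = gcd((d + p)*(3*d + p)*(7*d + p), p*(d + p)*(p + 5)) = d + p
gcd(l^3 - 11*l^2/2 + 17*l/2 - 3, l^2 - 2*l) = l - 2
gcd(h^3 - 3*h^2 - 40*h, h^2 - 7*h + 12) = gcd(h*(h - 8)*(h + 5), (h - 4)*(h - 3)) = 1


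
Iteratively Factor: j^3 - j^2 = (j)*(j^2 - j) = j*(j - 1)*(j)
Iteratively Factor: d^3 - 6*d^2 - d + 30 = (d - 5)*(d^2 - d - 6) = (d - 5)*(d + 2)*(d - 3)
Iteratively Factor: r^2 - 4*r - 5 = (r - 5)*(r + 1)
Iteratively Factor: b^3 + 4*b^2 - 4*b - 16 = (b + 4)*(b^2 - 4) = (b + 2)*(b + 4)*(b - 2)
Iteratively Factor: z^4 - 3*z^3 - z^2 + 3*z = (z + 1)*(z^3 - 4*z^2 + 3*z) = (z - 1)*(z + 1)*(z^2 - 3*z) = z*(z - 1)*(z + 1)*(z - 3)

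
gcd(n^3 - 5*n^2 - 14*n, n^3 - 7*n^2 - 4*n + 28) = n^2 - 5*n - 14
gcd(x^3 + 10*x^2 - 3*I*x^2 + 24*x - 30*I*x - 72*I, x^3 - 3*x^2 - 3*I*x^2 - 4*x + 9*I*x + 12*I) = x - 3*I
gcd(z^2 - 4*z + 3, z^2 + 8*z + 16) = 1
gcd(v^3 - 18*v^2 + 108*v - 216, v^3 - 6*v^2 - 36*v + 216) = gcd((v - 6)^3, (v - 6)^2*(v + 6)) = v^2 - 12*v + 36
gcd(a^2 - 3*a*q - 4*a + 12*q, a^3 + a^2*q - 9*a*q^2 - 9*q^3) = -a + 3*q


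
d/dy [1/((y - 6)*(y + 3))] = (3 - 2*y)/(y^4 - 6*y^3 - 27*y^2 + 108*y + 324)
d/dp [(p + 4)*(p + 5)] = 2*p + 9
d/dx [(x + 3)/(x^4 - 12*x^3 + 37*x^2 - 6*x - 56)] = (x^4 - 12*x^3 + 37*x^2 - 6*x - 2*(x + 3)*(2*x^3 - 18*x^2 + 37*x - 3) - 56)/(-x^4 + 12*x^3 - 37*x^2 + 6*x + 56)^2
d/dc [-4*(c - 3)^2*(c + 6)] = 108 - 12*c^2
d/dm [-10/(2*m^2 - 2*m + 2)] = 5*(2*m - 1)/(m^2 - m + 1)^2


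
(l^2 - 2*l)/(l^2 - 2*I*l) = (l - 2)/(l - 2*I)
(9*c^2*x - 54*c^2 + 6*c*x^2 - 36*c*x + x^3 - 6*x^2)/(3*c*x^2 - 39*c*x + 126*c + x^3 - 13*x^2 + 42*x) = (3*c + x)/(x - 7)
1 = 1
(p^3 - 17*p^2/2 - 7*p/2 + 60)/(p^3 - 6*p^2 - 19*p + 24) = (2*p^2 - p - 15)/(2*(p^2 + 2*p - 3))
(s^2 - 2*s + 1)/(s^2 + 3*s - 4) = (s - 1)/(s + 4)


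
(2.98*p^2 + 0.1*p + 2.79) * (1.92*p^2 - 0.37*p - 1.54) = 5.7216*p^4 - 0.9106*p^3 + 0.7306*p^2 - 1.1863*p - 4.2966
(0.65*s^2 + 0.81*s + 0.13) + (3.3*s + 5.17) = 0.65*s^2 + 4.11*s + 5.3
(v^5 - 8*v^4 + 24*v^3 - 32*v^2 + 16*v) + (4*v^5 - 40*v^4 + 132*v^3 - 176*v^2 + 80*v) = 5*v^5 - 48*v^4 + 156*v^3 - 208*v^2 + 96*v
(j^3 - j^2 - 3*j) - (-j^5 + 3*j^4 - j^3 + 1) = j^5 - 3*j^4 + 2*j^3 - j^2 - 3*j - 1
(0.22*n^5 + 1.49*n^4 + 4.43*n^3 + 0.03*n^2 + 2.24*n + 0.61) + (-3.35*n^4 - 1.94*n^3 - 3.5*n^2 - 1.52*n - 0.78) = 0.22*n^5 - 1.86*n^4 + 2.49*n^3 - 3.47*n^2 + 0.72*n - 0.17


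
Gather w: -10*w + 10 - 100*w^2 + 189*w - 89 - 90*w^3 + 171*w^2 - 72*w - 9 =-90*w^3 + 71*w^2 + 107*w - 88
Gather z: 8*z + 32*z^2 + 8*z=32*z^2 + 16*z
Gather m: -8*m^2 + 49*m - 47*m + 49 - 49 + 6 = -8*m^2 + 2*m + 6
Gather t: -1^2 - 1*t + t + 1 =0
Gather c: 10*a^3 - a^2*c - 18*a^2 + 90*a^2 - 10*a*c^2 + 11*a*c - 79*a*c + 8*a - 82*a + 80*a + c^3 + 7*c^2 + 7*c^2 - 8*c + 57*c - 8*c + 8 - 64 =10*a^3 + 72*a^2 + 6*a + c^3 + c^2*(14 - 10*a) + c*(-a^2 - 68*a + 41) - 56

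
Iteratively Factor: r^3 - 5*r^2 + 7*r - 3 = (r - 3)*(r^2 - 2*r + 1) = (r - 3)*(r - 1)*(r - 1)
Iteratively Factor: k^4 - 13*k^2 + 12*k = (k - 1)*(k^3 + k^2 - 12*k) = (k - 3)*(k - 1)*(k^2 + 4*k) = (k - 3)*(k - 1)*(k + 4)*(k)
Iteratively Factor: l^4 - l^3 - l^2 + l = (l + 1)*(l^3 - 2*l^2 + l) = (l - 1)*(l + 1)*(l^2 - l) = l*(l - 1)*(l + 1)*(l - 1)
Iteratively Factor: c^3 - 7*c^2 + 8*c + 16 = (c - 4)*(c^2 - 3*c - 4) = (c - 4)*(c + 1)*(c - 4)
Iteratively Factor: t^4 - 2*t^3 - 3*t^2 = (t)*(t^3 - 2*t^2 - 3*t) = t*(t - 3)*(t^2 + t) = t^2*(t - 3)*(t + 1)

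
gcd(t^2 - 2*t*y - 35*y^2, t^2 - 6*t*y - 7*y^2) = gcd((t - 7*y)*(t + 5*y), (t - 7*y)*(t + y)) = -t + 7*y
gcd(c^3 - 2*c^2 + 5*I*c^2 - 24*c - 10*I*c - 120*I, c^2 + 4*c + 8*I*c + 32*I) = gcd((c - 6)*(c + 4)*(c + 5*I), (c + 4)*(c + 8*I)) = c + 4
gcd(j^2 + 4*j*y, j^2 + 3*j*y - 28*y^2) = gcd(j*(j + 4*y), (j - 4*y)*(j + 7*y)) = 1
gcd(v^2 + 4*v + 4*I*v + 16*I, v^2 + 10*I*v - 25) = 1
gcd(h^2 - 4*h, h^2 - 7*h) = h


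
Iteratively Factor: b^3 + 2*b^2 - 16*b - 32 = (b + 2)*(b^2 - 16) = (b + 2)*(b + 4)*(b - 4)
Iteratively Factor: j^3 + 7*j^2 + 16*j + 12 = (j + 3)*(j^2 + 4*j + 4) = (j + 2)*(j + 3)*(j + 2)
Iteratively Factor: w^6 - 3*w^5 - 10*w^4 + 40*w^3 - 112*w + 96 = (w - 2)*(w^5 - w^4 - 12*w^3 + 16*w^2 + 32*w - 48) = (w - 2)*(w + 2)*(w^4 - 3*w^3 - 6*w^2 + 28*w - 24) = (w - 2)*(w + 2)*(w + 3)*(w^3 - 6*w^2 + 12*w - 8) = (w - 2)^2*(w + 2)*(w + 3)*(w^2 - 4*w + 4) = (w - 2)^3*(w + 2)*(w + 3)*(w - 2)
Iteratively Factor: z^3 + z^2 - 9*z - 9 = (z + 3)*(z^2 - 2*z - 3) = (z - 3)*(z + 3)*(z + 1)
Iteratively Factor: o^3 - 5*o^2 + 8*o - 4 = (o - 1)*(o^2 - 4*o + 4) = (o - 2)*(o - 1)*(o - 2)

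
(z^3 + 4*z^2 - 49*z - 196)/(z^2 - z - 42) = (z^2 + 11*z + 28)/(z + 6)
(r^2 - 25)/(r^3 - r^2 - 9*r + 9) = (r^2 - 25)/(r^3 - r^2 - 9*r + 9)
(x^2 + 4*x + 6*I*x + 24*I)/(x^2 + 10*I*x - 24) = (x + 4)/(x + 4*I)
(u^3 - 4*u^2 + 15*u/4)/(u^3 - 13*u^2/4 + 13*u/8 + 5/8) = 2*u*(2*u - 3)/(4*u^2 - 3*u - 1)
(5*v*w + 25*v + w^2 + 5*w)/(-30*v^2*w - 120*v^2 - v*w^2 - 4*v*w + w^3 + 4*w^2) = (-w - 5)/(6*v*w + 24*v - w^2 - 4*w)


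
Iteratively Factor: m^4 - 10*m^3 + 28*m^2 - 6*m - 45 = (m - 3)*(m^3 - 7*m^2 + 7*m + 15) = (m - 3)*(m + 1)*(m^2 - 8*m + 15) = (m - 5)*(m - 3)*(m + 1)*(m - 3)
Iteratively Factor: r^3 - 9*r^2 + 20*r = (r)*(r^2 - 9*r + 20) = r*(r - 5)*(r - 4)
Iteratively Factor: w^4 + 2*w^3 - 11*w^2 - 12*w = (w)*(w^3 + 2*w^2 - 11*w - 12) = w*(w + 1)*(w^2 + w - 12) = w*(w + 1)*(w + 4)*(w - 3)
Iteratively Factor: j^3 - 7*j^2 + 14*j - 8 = (j - 1)*(j^2 - 6*j + 8) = (j - 2)*(j - 1)*(j - 4)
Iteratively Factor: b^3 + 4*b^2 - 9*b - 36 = (b + 3)*(b^2 + b - 12) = (b - 3)*(b + 3)*(b + 4)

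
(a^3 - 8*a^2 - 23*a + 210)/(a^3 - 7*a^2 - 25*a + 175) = (a - 6)/(a - 5)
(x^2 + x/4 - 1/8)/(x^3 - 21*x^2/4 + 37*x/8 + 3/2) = (8*x^2 + 2*x - 1)/(8*x^3 - 42*x^2 + 37*x + 12)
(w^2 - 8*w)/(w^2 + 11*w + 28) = w*(w - 8)/(w^2 + 11*w + 28)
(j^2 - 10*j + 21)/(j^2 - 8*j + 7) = (j - 3)/(j - 1)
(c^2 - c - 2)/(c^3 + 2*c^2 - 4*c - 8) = (c + 1)/(c^2 + 4*c + 4)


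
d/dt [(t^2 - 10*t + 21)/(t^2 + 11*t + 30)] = 3*(7*t^2 + 6*t - 177)/(t^4 + 22*t^3 + 181*t^2 + 660*t + 900)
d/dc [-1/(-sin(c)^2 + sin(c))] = (-2/tan(c) + cos(c)/sin(c)^2)/(sin(c) - 1)^2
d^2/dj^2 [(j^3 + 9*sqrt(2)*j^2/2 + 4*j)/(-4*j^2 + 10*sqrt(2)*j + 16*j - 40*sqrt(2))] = 2*(-55*j^3 - 28*sqrt(2)*j^3 + 120*sqrt(2)*j^2 + 420*j^2 - 600*j + 120*sqrt(2)*j - 1060*sqrt(2) - 200)/(4*j^6 - 48*j^5 - 30*sqrt(2)*j^5 + 342*j^4 + 360*sqrt(2)*j^4 - 1565*sqrt(2)*j^3 - 2056*j^3 + 3420*sqrt(2)*j^2 + 7200*j^2 - 9600*j - 6000*sqrt(2)*j + 8000*sqrt(2))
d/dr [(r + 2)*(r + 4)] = 2*r + 6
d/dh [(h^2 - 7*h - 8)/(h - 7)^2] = (65 - 7*h)/(h^3 - 21*h^2 + 147*h - 343)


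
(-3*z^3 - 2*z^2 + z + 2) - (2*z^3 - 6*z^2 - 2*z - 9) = -5*z^3 + 4*z^2 + 3*z + 11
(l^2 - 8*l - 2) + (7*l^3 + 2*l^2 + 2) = 7*l^3 + 3*l^2 - 8*l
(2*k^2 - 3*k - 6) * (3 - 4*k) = -8*k^3 + 18*k^2 + 15*k - 18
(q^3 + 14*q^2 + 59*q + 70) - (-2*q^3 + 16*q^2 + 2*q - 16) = 3*q^3 - 2*q^2 + 57*q + 86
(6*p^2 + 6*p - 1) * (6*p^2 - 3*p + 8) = 36*p^4 + 18*p^3 + 24*p^2 + 51*p - 8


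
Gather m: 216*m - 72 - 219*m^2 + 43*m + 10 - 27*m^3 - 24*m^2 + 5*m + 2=-27*m^3 - 243*m^2 + 264*m - 60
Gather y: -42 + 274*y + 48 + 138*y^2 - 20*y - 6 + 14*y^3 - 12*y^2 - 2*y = 14*y^3 + 126*y^2 + 252*y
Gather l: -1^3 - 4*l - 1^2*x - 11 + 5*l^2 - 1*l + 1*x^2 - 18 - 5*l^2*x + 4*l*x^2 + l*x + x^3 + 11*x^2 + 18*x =l^2*(5 - 5*x) + l*(4*x^2 + x - 5) + x^3 + 12*x^2 + 17*x - 30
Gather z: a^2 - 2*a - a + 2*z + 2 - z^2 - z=a^2 - 3*a - z^2 + z + 2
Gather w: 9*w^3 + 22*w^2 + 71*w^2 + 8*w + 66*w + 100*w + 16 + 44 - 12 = 9*w^3 + 93*w^2 + 174*w + 48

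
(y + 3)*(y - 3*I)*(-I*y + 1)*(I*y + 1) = y^4 + 3*y^3 - 3*I*y^3 + y^2 - 9*I*y^2 + 3*y - 3*I*y - 9*I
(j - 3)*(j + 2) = j^2 - j - 6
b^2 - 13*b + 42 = (b - 7)*(b - 6)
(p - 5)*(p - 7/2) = p^2 - 17*p/2 + 35/2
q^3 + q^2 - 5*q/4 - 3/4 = (q - 1)*(q + 1/2)*(q + 3/2)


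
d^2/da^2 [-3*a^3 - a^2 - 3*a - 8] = -18*a - 2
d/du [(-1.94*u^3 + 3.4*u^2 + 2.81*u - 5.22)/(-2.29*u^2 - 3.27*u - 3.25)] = (4.4426*u^4 + 12.6876*u^3 + 14.2319*u^2 - 46.0076*u - 26.2019)/(5.2441*u^4 + 14.9766*u^3 + 25.5779*u^2 + 21.255*u + 10.5625)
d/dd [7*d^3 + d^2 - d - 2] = 21*d^2 + 2*d - 1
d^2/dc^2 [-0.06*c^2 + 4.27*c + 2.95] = -0.120000000000000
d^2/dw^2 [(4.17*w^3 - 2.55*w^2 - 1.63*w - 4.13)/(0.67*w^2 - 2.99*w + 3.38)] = (43.993426*w^3 - 229.332486*w^2 + 357.62805*w - 146.350282)/(0.300763*w^6 - 4.026633*w^5 + 22.521447*w^4 - 67.357823*w^3 + 113.615658*w^2 - 102.476868*w + 38.614472)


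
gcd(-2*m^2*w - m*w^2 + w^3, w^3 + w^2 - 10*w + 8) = 1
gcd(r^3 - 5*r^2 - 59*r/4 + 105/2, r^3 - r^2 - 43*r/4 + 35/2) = r^2 + r - 35/4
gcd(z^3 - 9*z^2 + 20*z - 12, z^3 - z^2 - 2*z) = z - 2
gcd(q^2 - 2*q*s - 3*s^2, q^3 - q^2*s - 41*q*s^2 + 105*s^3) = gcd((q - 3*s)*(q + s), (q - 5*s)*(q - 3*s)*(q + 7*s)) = q - 3*s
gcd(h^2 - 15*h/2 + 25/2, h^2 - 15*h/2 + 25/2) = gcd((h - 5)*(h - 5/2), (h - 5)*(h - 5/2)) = h^2 - 15*h/2 + 25/2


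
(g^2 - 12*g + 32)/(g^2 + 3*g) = (g^2 - 12*g + 32)/(g*(g + 3))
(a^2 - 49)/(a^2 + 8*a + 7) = (a - 7)/(a + 1)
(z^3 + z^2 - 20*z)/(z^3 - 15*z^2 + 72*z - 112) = z*(z + 5)/(z^2 - 11*z + 28)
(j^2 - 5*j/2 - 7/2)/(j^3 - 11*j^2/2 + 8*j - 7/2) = (j + 1)/(j^2 - 2*j + 1)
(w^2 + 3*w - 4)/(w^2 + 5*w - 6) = (w + 4)/(w + 6)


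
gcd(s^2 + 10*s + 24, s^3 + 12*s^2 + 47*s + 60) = s + 4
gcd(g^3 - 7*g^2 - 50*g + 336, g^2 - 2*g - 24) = g - 6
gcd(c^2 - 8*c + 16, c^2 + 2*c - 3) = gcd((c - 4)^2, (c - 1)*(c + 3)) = 1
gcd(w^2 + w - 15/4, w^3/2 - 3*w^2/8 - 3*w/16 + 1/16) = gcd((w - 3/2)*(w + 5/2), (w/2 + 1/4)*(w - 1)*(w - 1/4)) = 1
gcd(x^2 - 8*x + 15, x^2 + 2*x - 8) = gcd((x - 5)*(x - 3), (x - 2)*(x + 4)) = 1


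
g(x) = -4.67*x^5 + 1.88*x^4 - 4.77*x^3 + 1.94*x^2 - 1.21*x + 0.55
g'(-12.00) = -499288.57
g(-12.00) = 1209566.11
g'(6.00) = -29130.37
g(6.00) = -34844.63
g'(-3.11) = -2562.27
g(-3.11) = 1701.12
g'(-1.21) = -90.23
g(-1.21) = 29.45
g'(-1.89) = -408.37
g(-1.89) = 178.58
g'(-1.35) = -128.59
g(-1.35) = 44.64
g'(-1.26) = -102.71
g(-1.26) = 34.27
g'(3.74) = -4361.96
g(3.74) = -3275.78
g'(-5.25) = -19242.96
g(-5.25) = 20804.56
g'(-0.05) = -1.44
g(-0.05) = 0.62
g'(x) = -23.35*x^4 + 7.52*x^3 - 14.31*x^2 + 3.88*x - 1.21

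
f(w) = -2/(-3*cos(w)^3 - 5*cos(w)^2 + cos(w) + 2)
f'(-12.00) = 2.34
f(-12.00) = 0.79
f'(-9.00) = 3.46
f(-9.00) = 2.52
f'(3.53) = 2.80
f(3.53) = 2.41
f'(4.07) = 95.32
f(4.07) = -7.96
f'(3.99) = 13587.49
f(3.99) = -99.25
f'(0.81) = 32.74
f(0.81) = 2.98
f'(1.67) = -1.10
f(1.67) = -1.08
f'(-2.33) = 841.64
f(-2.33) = 25.32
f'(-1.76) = 1.84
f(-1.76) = -1.21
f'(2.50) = -17.70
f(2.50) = 4.28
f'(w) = -2*(-9*sin(w)*cos(w)^2 - 10*sin(w)*cos(w) + sin(w))/(-3*cos(w)^3 - 5*cos(w)^2 + cos(w) + 2)^2 = 2*(9*cos(w)^2 + 10*cos(w) - 1)*sin(w)/((-sin(w)^2 + cos(w))^2*(3*cos(w) + 2)^2)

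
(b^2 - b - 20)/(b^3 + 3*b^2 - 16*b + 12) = (b^2 - b - 20)/(b^3 + 3*b^2 - 16*b + 12)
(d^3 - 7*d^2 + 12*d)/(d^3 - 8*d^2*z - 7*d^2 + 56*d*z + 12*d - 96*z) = d/(d - 8*z)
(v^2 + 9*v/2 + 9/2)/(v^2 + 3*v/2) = (v + 3)/v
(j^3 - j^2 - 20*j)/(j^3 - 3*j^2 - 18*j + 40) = j/(j - 2)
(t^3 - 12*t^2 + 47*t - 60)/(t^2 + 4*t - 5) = (t^3 - 12*t^2 + 47*t - 60)/(t^2 + 4*t - 5)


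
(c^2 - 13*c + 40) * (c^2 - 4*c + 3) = c^4 - 17*c^3 + 95*c^2 - 199*c + 120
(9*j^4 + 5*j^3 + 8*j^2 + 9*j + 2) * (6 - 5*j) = -45*j^5 + 29*j^4 - 10*j^3 + 3*j^2 + 44*j + 12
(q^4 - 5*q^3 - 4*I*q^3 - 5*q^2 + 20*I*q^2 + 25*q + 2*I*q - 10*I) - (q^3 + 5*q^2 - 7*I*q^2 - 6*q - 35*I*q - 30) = q^4 - 6*q^3 - 4*I*q^3 - 10*q^2 + 27*I*q^2 + 31*q + 37*I*q + 30 - 10*I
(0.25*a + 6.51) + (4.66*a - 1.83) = 4.91*a + 4.68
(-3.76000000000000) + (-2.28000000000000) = -6.04000000000000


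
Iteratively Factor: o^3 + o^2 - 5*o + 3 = (o + 3)*(o^2 - 2*o + 1) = (o - 1)*(o + 3)*(o - 1)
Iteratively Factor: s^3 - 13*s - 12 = (s + 3)*(s^2 - 3*s - 4) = (s - 4)*(s + 3)*(s + 1)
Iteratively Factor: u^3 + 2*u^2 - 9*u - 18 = (u - 3)*(u^2 + 5*u + 6) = (u - 3)*(u + 3)*(u + 2)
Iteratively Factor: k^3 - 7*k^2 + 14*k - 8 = (k - 2)*(k^2 - 5*k + 4) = (k - 4)*(k - 2)*(k - 1)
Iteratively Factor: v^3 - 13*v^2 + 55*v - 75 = (v - 3)*(v^2 - 10*v + 25) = (v - 5)*(v - 3)*(v - 5)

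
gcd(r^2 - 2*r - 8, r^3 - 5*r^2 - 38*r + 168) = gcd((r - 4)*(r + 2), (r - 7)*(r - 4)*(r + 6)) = r - 4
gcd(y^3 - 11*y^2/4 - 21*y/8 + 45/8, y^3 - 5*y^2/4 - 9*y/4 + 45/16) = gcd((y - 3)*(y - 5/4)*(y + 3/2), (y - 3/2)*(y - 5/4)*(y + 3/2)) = y^2 + y/4 - 15/8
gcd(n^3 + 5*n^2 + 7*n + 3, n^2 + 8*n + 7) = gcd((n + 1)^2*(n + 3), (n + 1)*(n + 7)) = n + 1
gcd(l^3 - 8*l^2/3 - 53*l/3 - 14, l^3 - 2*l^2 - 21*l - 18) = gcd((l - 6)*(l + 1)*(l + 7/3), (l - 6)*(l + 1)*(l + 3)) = l^2 - 5*l - 6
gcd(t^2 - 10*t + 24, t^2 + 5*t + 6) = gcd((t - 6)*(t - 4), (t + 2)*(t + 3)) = 1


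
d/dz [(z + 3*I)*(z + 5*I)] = 2*z + 8*I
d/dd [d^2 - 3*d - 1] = 2*d - 3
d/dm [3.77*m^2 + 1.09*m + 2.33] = 7.54*m + 1.09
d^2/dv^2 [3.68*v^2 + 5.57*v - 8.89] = 7.36000000000000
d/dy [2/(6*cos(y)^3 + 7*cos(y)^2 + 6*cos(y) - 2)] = 4*(9*cos(y)^2 + 7*cos(y) + 3)*sin(y)/(6*cos(y)^3 + 7*cos(y)^2 + 6*cos(y) - 2)^2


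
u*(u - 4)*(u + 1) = u^3 - 3*u^2 - 4*u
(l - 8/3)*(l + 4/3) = l^2 - 4*l/3 - 32/9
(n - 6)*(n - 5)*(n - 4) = n^3 - 15*n^2 + 74*n - 120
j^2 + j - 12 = (j - 3)*(j + 4)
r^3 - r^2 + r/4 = r*(r - 1/2)^2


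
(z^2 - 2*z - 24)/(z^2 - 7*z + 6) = (z + 4)/(z - 1)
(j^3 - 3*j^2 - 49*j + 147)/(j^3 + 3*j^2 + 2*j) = (j^3 - 3*j^2 - 49*j + 147)/(j*(j^2 + 3*j + 2))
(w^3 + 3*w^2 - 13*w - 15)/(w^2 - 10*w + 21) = (w^2 + 6*w + 5)/(w - 7)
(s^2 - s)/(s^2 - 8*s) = (s - 1)/(s - 8)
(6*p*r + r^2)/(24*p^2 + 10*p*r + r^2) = r/(4*p + r)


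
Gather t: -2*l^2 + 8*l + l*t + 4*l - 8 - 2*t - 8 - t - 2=-2*l^2 + 12*l + t*(l - 3) - 18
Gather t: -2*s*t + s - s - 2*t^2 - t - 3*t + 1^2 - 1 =-2*t^2 + t*(-2*s - 4)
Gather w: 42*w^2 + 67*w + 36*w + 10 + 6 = 42*w^2 + 103*w + 16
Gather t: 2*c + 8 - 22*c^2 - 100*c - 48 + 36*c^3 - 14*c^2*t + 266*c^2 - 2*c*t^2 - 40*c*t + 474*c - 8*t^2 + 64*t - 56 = 36*c^3 + 244*c^2 + 376*c + t^2*(-2*c - 8) + t*(-14*c^2 - 40*c + 64) - 96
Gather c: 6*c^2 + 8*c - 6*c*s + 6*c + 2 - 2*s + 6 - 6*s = 6*c^2 + c*(14 - 6*s) - 8*s + 8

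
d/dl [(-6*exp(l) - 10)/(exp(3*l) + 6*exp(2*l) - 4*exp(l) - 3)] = (12*exp(3*l) + 66*exp(2*l) + 120*exp(l) - 22)*exp(l)/(exp(6*l) + 12*exp(5*l) + 28*exp(4*l) - 54*exp(3*l) - 20*exp(2*l) + 24*exp(l) + 9)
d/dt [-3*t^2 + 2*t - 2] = 2 - 6*t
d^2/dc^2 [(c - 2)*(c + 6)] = 2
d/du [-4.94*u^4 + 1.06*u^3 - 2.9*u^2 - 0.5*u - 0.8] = -19.76*u^3 + 3.18*u^2 - 5.8*u - 0.5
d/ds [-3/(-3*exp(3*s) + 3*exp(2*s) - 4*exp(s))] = 3*(-9*exp(2*s) + 6*exp(s) - 4)*exp(-s)/(3*exp(2*s) - 3*exp(s) + 4)^2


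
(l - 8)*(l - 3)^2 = l^3 - 14*l^2 + 57*l - 72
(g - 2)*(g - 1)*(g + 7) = g^3 + 4*g^2 - 19*g + 14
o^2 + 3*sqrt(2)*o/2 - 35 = (o - 7*sqrt(2)/2)*(o + 5*sqrt(2))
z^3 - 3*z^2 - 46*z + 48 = (z - 8)*(z - 1)*(z + 6)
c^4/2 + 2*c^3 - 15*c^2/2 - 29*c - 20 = (c/2 + 1)*(c - 4)*(c + 1)*(c + 5)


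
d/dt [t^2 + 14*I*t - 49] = 2*t + 14*I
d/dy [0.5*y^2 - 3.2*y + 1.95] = 1.0*y - 3.2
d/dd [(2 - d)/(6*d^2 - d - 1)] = (-6*d^2 + d + (d - 2)*(12*d - 1) + 1)/(-6*d^2 + d + 1)^2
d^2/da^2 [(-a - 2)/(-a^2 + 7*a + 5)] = 2*((5 - 3*a)*(-a^2 + 7*a + 5) - (a + 2)*(2*a - 7)^2)/(-a^2 + 7*a + 5)^3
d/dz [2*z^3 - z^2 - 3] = 2*z*(3*z - 1)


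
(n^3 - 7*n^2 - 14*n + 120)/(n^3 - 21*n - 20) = (n - 6)/(n + 1)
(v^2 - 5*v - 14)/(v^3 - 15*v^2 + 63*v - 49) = (v + 2)/(v^2 - 8*v + 7)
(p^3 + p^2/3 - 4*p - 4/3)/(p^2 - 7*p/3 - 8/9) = 3*(p^2 - 4)/(3*p - 8)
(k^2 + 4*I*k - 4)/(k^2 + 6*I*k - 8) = (k + 2*I)/(k + 4*I)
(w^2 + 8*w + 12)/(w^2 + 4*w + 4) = (w + 6)/(w + 2)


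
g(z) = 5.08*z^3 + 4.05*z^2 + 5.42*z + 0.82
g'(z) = 15.24*z^2 + 8.1*z + 5.42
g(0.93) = 13.45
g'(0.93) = 26.13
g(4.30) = 502.91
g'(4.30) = 322.04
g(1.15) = 20.14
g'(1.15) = 34.89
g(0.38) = 3.74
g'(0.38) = 10.70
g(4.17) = 462.21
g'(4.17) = 304.20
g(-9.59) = -4159.12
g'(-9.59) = 1329.33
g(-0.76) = -3.19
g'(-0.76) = 8.07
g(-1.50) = -15.34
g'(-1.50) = 27.56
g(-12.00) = -8259.26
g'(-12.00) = 2102.78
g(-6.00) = -983.18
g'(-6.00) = 505.46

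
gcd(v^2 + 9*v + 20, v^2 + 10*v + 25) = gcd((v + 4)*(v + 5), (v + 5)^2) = v + 5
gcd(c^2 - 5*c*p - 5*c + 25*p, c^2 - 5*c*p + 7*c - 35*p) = -c + 5*p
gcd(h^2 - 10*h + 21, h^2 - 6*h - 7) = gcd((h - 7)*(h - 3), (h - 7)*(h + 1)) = h - 7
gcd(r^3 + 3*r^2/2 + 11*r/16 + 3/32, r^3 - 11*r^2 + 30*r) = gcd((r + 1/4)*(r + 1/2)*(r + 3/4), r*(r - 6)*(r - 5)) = 1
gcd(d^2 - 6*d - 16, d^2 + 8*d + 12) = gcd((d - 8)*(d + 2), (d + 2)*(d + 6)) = d + 2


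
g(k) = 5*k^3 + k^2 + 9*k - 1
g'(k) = 15*k^2 + 2*k + 9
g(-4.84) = -588.03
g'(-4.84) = 350.70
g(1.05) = 15.34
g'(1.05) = 27.64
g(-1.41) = -25.72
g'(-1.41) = 36.00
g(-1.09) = -16.10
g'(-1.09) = 24.64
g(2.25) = 81.27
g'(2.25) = 89.44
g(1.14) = 17.97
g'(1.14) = 30.77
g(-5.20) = -723.80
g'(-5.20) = 404.20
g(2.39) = 94.48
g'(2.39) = 99.46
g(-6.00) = -1099.00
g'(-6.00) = 537.00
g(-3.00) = -154.00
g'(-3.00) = 138.00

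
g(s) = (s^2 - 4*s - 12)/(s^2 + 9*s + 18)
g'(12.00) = 0.04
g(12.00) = 0.31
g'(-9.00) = 1.69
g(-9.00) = 5.83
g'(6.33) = 0.07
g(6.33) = 0.02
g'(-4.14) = 2.32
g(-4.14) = -10.23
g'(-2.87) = -175.88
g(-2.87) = 18.97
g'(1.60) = 0.14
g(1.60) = -0.45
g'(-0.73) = -0.01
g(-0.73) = -0.71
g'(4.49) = 0.09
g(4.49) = -0.12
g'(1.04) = 0.14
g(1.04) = -0.53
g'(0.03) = 0.11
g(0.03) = -0.66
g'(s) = (-2*s - 9)*(s^2 - 4*s - 12)/(s^2 + 9*s + 18)^2 + (2*s - 4)/(s^2 + 9*s + 18)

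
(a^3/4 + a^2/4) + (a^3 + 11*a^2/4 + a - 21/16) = 5*a^3/4 + 3*a^2 + a - 21/16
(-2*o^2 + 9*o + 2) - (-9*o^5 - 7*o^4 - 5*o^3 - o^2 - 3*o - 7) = 9*o^5 + 7*o^4 + 5*o^3 - o^2 + 12*o + 9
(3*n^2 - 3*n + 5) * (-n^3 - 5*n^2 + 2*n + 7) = -3*n^5 - 12*n^4 + 16*n^3 - 10*n^2 - 11*n + 35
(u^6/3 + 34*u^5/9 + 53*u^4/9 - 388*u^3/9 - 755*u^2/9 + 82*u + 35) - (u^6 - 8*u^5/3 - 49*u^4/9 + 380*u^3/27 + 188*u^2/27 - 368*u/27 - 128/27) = -2*u^6/3 + 58*u^5/9 + 34*u^4/3 - 1544*u^3/27 - 2453*u^2/27 + 2582*u/27 + 1073/27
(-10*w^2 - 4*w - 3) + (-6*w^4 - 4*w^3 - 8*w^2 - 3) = -6*w^4 - 4*w^3 - 18*w^2 - 4*w - 6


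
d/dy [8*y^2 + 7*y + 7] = 16*y + 7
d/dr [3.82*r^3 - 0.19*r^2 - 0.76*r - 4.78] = 11.46*r^2 - 0.38*r - 0.76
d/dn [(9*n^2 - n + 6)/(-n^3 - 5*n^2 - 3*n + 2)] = (9*n^4 - 2*n^3 - 14*n^2 + 96*n + 16)/(n^6 + 10*n^5 + 31*n^4 + 26*n^3 - 11*n^2 - 12*n + 4)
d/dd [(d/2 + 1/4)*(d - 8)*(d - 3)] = 3*d^2/2 - 21*d/2 + 37/4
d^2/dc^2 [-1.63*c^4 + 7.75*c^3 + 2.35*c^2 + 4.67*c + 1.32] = -19.56*c^2 + 46.5*c + 4.7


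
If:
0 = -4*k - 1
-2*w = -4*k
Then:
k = -1/4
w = -1/2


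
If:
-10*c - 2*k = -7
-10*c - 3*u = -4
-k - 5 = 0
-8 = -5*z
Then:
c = 17/10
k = -5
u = -13/3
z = 8/5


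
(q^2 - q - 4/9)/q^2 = (q^2 - q - 4/9)/q^2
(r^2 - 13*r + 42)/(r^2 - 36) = (r - 7)/(r + 6)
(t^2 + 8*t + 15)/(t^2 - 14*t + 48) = (t^2 + 8*t + 15)/(t^2 - 14*t + 48)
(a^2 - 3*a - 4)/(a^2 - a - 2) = (a - 4)/(a - 2)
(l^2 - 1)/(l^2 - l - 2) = (l - 1)/(l - 2)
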